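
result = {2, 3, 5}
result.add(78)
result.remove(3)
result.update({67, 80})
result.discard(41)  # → {2, 5, 67, 78, 80}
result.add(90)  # {2, 5, 67, 78, 80, 90}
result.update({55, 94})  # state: {2, 5, 55, 67, 78, 80, 90, 94}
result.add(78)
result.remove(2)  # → {5, 55, 67, 78, 80, 90, 94}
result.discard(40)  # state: {5, 55, 67, 78, 80, 90, 94}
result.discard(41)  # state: {5, 55, 67, 78, 80, 90, 94}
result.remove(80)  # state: {5, 55, 67, 78, 90, 94}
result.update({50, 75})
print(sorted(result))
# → [5, 50, 55, 67, 75, 78, 90, 94]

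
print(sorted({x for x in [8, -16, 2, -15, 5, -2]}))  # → [-16, -15, -2, 2, 5, 8]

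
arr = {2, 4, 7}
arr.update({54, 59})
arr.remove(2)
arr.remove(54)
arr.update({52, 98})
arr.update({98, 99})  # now {4, 7, 52, 59, 98, 99}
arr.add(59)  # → {4, 7, 52, 59, 98, 99}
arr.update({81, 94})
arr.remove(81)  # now {4, 7, 52, 59, 94, 98, 99}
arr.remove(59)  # {4, 7, 52, 94, 98, 99}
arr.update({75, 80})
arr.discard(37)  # {4, 7, 52, 75, 80, 94, 98, 99}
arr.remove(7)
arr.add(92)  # {4, 52, 75, 80, 92, 94, 98, 99}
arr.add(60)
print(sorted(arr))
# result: [4, 52, 60, 75, 80, 92, 94, 98, 99]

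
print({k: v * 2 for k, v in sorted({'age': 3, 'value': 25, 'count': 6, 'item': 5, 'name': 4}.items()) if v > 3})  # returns {'count': 12, 'item': 10, 'name': 8, 'value': 50}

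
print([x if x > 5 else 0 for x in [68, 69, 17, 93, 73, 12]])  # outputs [68, 69, 17, 93, 73, 12]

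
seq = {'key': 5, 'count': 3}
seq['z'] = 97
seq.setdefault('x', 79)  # 79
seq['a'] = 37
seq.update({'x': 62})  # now {'key': 5, 'count': 3, 'z': 97, 'x': 62, 'a': 37}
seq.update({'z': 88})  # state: {'key': 5, 'count': 3, 'z': 88, 'x': 62, 'a': 37}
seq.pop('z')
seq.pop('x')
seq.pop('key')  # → 5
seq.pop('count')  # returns 3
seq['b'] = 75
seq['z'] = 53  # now {'a': 37, 'b': 75, 'z': 53}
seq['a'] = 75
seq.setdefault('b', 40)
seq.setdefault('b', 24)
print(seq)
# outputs {'a': 75, 'b': 75, 'z': 53}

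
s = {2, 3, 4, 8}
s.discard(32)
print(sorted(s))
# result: [2, 3, 4, 8]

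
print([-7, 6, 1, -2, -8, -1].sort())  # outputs None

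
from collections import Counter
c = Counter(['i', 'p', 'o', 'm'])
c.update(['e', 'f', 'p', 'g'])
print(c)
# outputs Counter({'p': 2, 'i': 1, 'o': 1, 'm': 1, 'e': 1, 'f': 1, 'g': 1})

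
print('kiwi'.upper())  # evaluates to KIWI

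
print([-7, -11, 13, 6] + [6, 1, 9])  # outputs [-7, -11, 13, 6, 6, 1, 9]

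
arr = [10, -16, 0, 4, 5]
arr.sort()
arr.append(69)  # [-16, 0, 4, 5, 10, 69]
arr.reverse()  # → [69, 10, 5, 4, 0, -16]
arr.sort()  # [-16, 0, 4, 5, 10, 69]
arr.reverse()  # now [69, 10, 5, 4, 0, -16]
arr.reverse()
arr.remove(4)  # [-16, 0, 5, 10, 69]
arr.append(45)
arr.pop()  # 45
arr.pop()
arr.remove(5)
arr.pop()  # 10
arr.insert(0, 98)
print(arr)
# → [98, -16, 0]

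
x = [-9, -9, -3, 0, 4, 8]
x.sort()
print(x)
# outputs [-9, -9, -3, 0, 4, 8]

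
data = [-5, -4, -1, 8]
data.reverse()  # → [8, -1, -4, -5]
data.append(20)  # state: [8, -1, -4, -5, 20]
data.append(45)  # [8, -1, -4, -5, 20, 45]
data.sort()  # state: [-5, -4, -1, 8, 20, 45]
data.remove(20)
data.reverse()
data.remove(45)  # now [8, -1, -4, -5]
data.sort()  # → [-5, -4, -1, 8]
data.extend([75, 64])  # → [-5, -4, -1, 8, 75, 64]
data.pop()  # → 64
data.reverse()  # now [75, 8, -1, -4, -5]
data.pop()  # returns -5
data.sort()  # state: [-4, -1, 8, 75]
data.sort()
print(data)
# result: [-4, -1, 8, 75]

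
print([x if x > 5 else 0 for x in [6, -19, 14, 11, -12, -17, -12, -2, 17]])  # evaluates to [6, 0, 14, 11, 0, 0, 0, 0, 17]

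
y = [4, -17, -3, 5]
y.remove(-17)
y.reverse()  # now [5, -3, 4]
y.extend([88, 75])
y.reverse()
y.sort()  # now [-3, 4, 5, 75, 88]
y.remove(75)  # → [-3, 4, 5, 88]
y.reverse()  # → [88, 5, 4, -3]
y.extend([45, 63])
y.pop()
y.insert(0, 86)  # [86, 88, 5, 4, -3, 45]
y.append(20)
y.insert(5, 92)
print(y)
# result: [86, 88, 5, 4, -3, 92, 45, 20]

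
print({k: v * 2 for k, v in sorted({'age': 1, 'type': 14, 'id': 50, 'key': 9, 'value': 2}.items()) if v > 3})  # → {'id': 100, 'key': 18, 'type': 28}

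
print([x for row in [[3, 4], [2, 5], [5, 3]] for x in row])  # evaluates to [3, 4, 2, 5, 5, 3]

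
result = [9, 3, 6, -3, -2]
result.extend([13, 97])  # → [9, 3, 6, -3, -2, 13, 97]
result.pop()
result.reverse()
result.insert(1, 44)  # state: [13, 44, -2, -3, 6, 3, 9]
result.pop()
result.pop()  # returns 3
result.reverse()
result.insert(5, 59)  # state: [6, -3, -2, 44, 13, 59]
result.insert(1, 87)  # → [6, 87, -3, -2, 44, 13, 59]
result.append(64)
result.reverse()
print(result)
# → [64, 59, 13, 44, -2, -3, 87, 6]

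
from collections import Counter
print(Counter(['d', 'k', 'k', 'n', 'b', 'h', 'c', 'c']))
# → Counter({'k': 2, 'c': 2, 'd': 1, 'n': 1, 'b': 1, 'h': 1})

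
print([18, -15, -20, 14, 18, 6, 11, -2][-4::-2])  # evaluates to [18, -20, 18]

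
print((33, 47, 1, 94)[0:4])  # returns (33, 47, 1, 94)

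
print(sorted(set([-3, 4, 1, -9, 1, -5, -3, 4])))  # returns [-9, -5, -3, 1, 4]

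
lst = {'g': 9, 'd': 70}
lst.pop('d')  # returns 70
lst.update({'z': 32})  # {'g': 9, 'z': 32}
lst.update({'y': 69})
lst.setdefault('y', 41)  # 69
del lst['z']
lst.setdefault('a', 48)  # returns 48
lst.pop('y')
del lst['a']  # {'g': 9}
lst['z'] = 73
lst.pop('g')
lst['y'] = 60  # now {'z': 73, 'y': 60}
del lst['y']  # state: {'z': 73}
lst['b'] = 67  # {'z': 73, 'b': 67}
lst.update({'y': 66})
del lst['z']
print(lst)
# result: {'b': 67, 'y': 66}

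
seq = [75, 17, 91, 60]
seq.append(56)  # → [75, 17, 91, 60, 56]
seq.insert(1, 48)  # [75, 48, 17, 91, 60, 56]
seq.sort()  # [17, 48, 56, 60, 75, 91]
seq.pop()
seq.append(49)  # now [17, 48, 56, 60, 75, 49]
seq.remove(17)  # [48, 56, 60, 75, 49]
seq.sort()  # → [48, 49, 56, 60, 75]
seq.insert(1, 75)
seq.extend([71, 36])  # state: [48, 75, 49, 56, 60, 75, 71, 36]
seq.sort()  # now [36, 48, 49, 56, 60, 71, 75, 75]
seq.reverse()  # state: [75, 75, 71, 60, 56, 49, 48, 36]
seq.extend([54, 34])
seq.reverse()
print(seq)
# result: [34, 54, 36, 48, 49, 56, 60, 71, 75, 75]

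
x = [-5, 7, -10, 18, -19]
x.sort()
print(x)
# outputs [-19, -10, -5, 7, 18]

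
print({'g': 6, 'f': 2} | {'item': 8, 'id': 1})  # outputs {'g': 6, 'f': 2, 'item': 8, 'id': 1}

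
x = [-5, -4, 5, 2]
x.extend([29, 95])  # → [-5, -4, 5, 2, 29, 95]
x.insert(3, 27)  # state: [-5, -4, 5, 27, 2, 29, 95]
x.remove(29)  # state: [-5, -4, 5, 27, 2, 95]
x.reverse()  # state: [95, 2, 27, 5, -4, -5]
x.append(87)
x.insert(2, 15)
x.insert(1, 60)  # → [95, 60, 2, 15, 27, 5, -4, -5, 87]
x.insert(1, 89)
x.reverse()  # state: [87, -5, -4, 5, 27, 15, 2, 60, 89, 95]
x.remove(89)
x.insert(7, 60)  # [87, -5, -4, 5, 27, 15, 2, 60, 60, 95]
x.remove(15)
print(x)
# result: [87, -5, -4, 5, 27, 2, 60, 60, 95]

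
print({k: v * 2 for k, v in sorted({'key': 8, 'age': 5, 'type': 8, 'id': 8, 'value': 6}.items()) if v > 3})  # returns {'age': 10, 'id': 16, 'key': 16, 'type': 16, 'value': 12}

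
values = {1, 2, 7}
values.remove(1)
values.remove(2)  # {7}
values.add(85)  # {7, 85}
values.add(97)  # {7, 85, 97}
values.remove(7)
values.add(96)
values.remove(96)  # {85, 97}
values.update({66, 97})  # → {66, 85, 97}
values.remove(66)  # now {85, 97}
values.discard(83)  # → {85, 97}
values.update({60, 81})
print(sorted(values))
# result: [60, 81, 85, 97]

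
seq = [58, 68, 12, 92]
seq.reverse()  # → [92, 12, 68, 58]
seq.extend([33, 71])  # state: [92, 12, 68, 58, 33, 71]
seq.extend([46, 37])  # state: [92, 12, 68, 58, 33, 71, 46, 37]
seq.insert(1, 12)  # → [92, 12, 12, 68, 58, 33, 71, 46, 37]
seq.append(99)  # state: [92, 12, 12, 68, 58, 33, 71, 46, 37, 99]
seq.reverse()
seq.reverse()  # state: [92, 12, 12, 68, 58, 33, 71, 46, 37, 99]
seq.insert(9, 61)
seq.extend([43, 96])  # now [92, 12, 12, 68, 58, 33, 71, 46, 37, 61, 99, 43, 96]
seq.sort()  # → [12, 12, 33, 37, 43, 46, 58, 61, 68, 71, 92, 96, 99]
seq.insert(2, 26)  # [12, 12, 26, 33, 37, 43, 46, 58, 61, 68, 71, 92, 96, 99]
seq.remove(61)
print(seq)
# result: [12, 12, 26, 33, 37, 43, 46, 58, 68, 71, 92, 96, 99]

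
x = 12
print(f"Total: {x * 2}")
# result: Total: 24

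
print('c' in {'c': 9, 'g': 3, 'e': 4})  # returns True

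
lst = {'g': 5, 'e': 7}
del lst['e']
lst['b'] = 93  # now {'g': 5, 'b': 93}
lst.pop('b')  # 93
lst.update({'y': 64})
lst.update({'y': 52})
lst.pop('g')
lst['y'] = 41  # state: {'y': 41}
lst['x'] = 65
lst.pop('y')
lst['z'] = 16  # {'x': 65, 'z': 16}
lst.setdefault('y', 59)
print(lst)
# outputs {'x': 65, 'z': 16, 'y': 59}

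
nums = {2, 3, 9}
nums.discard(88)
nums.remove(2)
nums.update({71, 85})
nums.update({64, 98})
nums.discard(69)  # {3, 9, 64, 71, 85, 98}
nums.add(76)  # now {3, 9, 64, 71, 76, 85, 98}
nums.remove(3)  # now {9, 64, 71, 76, 85, 98}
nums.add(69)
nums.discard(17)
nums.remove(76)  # {9, 64, 69, 71, 85, 98}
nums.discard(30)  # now {9, 64, 69, 71, 85, 98}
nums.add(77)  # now {9, 64, 69, 71, 77, 85, 98}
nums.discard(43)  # {9, 64, 69, 71, 77, 85, 98}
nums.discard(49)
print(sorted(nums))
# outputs [9, 64, 69, 71, 77, 85, 98]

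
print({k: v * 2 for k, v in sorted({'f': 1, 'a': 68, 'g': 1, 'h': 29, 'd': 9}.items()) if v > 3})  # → {'a': 136, 'd': 18, 'h': 58}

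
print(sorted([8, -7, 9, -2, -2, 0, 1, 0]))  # [-7, -2, -2, 0, 0, 1, 8, 9]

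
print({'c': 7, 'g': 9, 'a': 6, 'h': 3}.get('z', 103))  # 103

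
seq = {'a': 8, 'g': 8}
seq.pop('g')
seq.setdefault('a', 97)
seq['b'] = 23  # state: {'a': 8, 'b': 23}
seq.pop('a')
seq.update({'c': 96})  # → {'b': 23, 'c': 96}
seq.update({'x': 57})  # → {'b': 23, 'c': 96, 'x': 57}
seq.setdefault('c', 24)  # 96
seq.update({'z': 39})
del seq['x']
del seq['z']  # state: {'b': 23, 'c': 96}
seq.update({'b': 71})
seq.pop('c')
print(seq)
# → {'b': 71}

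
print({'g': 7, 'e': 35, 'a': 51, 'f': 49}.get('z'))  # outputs None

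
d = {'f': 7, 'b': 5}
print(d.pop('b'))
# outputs 5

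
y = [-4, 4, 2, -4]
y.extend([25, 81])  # [-4, 4, 2, -4, 25, 81]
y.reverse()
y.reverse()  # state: [-4, 4, 2, -4, 25, 81]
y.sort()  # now [-4, -4, 2, 4, 25, 81]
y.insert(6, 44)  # [-4, -4, 2, 4, 25, 81, 44]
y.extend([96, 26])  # [-4, -4, 2, 4, 25, 81, 44, 96, 26]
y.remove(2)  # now [-4, -4, 4, 25, 81, 44, 96, 26]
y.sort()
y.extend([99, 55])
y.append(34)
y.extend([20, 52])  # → [-4, -4, 4, 25, 26, 44, 81, 96, 99, 55, 34, 20, 52]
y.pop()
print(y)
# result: [-4, -4, 4, 25, 26, 44, 81, 96, 99, 55, 34, 20]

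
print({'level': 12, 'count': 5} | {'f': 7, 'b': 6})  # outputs {'level': 12, 'count': 5, 'f': 7, 'b': 6}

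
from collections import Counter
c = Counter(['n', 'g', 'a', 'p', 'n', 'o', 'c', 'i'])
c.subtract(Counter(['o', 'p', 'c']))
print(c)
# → Counter({'n': 2, 'g': 1, 'a': 1, 'i': 1, 'p': 0, 'o': 0, 'c': 0})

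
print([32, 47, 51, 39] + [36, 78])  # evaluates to [32, 47, 51, 39, 36, 78]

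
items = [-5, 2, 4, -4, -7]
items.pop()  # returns -7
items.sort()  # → [-5, -4, 2, 4]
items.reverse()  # [4, 2, -4, -5]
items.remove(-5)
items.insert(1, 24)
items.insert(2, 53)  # [4, 24, 53, 2, -4]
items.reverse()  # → [-4, 2, 53, 24, 4]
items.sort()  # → [-4, 2, 4, 24, 53]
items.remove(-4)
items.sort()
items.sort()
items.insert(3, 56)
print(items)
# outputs [2, 4, 24, 56, 53]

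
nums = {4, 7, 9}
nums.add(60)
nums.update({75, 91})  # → {4, 7, 9, 60, 75, 91}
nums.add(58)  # {4, 7, 9, 58, 60, 75, 91}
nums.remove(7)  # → {4, 9, 58, 60, 75, 91}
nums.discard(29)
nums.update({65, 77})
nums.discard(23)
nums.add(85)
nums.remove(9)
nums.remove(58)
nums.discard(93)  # {4, 60, 65, 75, 77, 85, 91}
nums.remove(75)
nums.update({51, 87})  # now {4, 51, 60, 65, 77, 85, 87, 91}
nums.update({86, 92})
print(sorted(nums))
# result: [4, 51, 60, 65, 77, 85, 86, 87, 91, 92]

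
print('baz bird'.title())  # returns Baz Bird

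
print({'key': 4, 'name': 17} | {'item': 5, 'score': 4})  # {'key': 4, 'name': 17, 'item': 5, 'score': 4}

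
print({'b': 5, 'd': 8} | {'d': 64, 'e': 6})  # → {'b': 5, 'd': 64, 'e': 6}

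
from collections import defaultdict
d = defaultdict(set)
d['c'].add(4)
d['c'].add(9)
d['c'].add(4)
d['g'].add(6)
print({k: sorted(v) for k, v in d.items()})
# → {'c': [4, 9], 'g': [6]}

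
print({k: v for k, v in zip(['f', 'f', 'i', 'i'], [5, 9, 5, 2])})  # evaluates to {'f': 9, 'i': 2}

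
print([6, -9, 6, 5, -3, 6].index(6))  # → 0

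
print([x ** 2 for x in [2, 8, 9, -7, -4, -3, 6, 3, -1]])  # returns [4, 64, 81, 49, 16, 9, 36, 9, 1]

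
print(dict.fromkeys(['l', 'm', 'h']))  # {'l': None, 'm': None, 'h': None}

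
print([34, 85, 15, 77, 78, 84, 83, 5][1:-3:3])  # [85, 78]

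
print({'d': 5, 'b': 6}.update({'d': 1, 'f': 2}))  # None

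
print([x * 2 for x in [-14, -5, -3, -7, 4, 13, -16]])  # [-28, -10, -6, -14, 8, 26, -32]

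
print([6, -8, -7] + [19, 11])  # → [6, -8, -7, 19, 11]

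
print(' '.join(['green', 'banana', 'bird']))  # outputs green banana bird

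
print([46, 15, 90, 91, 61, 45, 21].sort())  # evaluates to None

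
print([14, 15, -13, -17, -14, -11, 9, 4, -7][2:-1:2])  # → [-13, -14, 9]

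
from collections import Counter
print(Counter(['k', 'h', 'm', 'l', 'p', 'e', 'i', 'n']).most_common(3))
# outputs [('k', 1), ('h', 1), ('m', 1)]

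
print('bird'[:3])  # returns bir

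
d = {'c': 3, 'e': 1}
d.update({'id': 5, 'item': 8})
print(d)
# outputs {'c': 3, 'e': 1, 'id': 5, 'item': 8}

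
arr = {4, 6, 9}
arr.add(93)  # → {4, 6, 9, 93}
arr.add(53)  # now {4, 6, 9, 53, 93}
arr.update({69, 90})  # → {4, 6, 9, 53, 69, 90, 93}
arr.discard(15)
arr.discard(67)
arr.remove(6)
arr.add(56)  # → {4, 9, 53, 56, 69, 90, 93}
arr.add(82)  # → {4, 9, 53, 56, 69, 82, 90, 93}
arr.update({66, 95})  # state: {4, 9, 53, 56, 66, 69, 82, 90, 93, 95}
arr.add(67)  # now {4, 9, 53, 56, 66, 67, 69, 82, 90, 93, 95}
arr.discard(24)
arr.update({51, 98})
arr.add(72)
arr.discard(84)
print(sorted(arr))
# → [4, 9, 51, 53, 56, 66, 67, 69, 72, 82, 90, 93, 95, 98]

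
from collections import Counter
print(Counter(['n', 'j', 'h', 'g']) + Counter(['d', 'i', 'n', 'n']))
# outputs Counter({'n': 3, 'j': 1, 'h': 1, 'g': 1, 'd': 1, 'i': 1})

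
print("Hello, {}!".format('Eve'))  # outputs Hello, Eve!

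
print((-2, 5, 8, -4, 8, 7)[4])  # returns 8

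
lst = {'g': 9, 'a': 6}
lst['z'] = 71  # {'g': 9, 'a': 6, 'z': 71}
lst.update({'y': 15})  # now {'g': 9, 'a': 6, 'z': 71, 'y': 15}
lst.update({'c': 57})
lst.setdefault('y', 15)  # 15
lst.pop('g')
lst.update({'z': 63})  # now {'a': 6, 'z': 63, 'y': 15, 'c': 57}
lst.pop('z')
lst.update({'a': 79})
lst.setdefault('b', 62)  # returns 62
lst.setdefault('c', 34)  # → 57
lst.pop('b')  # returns 62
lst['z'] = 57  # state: {'a': 79, 'y': 15, 'c': 57, 'z': 57}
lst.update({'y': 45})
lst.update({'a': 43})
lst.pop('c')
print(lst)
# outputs {'a': 43, 'y': 45, 'z': 57}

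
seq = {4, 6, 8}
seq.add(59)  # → {4, 6, 8, 59}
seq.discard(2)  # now {4, 6, 8, 59}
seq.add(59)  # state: {4, 6, 8, 59}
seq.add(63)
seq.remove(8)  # {4, 6, 59, 63}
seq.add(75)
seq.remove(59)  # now {4, 6, 63, 75}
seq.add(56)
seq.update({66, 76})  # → {4, 6, 56, 63, 66, 75, 76}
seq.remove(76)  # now {4, 6, 56, 63, 66, 75}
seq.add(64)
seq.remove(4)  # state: {6, 56, 63, 64, 66, 75}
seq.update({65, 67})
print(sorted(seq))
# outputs [6, 56, 63, 64, 65, 66, 67, 75]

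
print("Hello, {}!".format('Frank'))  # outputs Hello, Frank!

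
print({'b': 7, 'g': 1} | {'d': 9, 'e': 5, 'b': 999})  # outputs {'b': 999, 'g': 1, 'd': 9, 'e': 5}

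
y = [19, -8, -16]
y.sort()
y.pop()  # 19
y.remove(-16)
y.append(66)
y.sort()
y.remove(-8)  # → [66]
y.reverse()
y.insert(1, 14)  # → [66, 14]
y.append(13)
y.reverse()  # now [13, 14, 66]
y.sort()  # [13, 14, 66]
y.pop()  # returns 66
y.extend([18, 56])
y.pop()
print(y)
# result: [13, 14, 18]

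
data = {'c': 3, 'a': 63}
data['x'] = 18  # {'c': 3, 'a': 63, 'x': 18}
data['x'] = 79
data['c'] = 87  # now {'c': 87, 'a': 63, 'x': 79}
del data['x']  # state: {'c': 87, 'a': 63}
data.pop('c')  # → 87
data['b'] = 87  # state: {'a': 63, 'b': 87}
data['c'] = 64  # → {'a': 63, 'b': 87, 'c': 64}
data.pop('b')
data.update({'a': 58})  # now {'a': 58, 'c': 64}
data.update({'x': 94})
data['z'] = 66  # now {'a': 58, 'c': 64, 'x': 94, 'z': 66}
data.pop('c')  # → 64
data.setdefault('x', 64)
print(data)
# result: {'a': 58, 'x': 94, 'z': 66}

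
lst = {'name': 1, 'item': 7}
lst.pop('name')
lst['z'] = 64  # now {'item': 7, 'z': 64}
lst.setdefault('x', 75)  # 75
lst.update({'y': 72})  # {'item': 7, 'z': 64, 'x': 75, 'y': 72}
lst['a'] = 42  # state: {'item': 7, 'z': 64, 'x': 75, 'y': 72, 'a': 42}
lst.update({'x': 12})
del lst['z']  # {'item': 7, 'x': 12, 'y': 72, 'a': 42}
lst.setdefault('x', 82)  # 12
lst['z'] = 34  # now {'item': 7, 'x': 12, 'y': 72, 'a': 42, 'z': 34}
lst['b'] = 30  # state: {'item': 7, 'x': 12, 'y': 72, 'a': 42, 'z': 34, 'b': 30}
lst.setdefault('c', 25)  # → 25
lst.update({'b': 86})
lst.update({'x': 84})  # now {'item': 7, 'x': 84, 'y': 72, 'a': 42, 'z': 34, 'b': 86, 'c': 25}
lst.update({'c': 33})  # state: {'item': 7, 'x': 84, 'y': 72, 'a': 42, 'z': 34, 'b': 86, 'c': 33}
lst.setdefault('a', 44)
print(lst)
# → {'item': 7, 'x': 84, 'y': 72, 'a': 42, 'z': 34, 'b': 86, 'c': 33}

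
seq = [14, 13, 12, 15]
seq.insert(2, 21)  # [14, 13, 21, 12, 15]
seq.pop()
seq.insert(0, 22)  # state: [22, 14, 13, 21, 12]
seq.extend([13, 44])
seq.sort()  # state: [12, 13, 13, 14, 21, 22, 44]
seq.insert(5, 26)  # [12, 13, 13, 14, 21, 26, 22, 44]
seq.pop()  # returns 44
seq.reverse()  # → [22, 26, 21, 14, 13, 13, 12]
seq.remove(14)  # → [22, 26, 21, 13, 13, 12]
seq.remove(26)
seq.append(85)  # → [22, 21, 13, 13, 12, 85]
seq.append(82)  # [22, 21, 13, 13, 12, 85, 82]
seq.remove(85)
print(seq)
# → [22, 21, 13, 13, 12, 82]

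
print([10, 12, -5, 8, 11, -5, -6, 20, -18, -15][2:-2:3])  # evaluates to [-5, -5]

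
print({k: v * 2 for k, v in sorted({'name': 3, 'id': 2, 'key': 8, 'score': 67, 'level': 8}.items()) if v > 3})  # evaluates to {'key': 16, 'level': 16, 'score': 134}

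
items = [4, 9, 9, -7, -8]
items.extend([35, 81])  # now [4, 9, 9, -7, -8, 35, 81]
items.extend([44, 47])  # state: [4, 9, 9, -7, -8, 35, 81, 44, 47]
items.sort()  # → [-8, -7, 4, 9, 9, 35, 44, 47, 81]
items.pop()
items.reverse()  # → [47, 44, 35, 9, 9, 4, -7, -8]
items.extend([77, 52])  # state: [47, 44, 35, 9, 9, 4, -7, -8, 77, 52]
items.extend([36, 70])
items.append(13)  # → [47, 44, 35, 9, 9, 4, -7, -8, 77, 52, 36, 70, 13]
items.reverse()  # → [13, 70, 36, 52, 77, -8, -7, 4, 9, 9, 35, 44, 47]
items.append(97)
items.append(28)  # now [13, 70, 36, 52, 77, -8, -7, 4, 9, 9, 35, 44, 47, 97, 28]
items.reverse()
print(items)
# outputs [28, 97, 47, 44, 35, 9, 9, 4, -7, -8, 77, 52, 36, 70, 13]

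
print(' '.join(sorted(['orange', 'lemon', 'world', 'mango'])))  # lemon mango orange world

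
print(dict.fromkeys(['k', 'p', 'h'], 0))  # {'k': 0, 'p': 0, 'h': 0}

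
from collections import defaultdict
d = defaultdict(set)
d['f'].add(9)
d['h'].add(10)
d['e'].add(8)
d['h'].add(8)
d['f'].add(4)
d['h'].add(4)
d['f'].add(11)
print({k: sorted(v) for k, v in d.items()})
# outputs {'f': [4, 9, 11], 'h': [4, 8, 10], 'e': [8]}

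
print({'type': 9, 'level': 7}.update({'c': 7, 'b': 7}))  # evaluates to None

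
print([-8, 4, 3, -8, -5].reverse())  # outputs None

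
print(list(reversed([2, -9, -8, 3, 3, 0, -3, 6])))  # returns [6, -3, 0, 3, 3, -8, -9, 2]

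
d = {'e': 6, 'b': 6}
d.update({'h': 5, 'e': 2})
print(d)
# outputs {'e': 2, 'b': 6, 'h': 5}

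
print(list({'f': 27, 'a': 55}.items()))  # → [('f', 27), ('a', 55)]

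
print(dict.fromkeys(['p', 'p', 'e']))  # {'p': None, 'e': None}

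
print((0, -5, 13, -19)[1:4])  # (-5, 13, -19)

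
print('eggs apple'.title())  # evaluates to Eggs Apple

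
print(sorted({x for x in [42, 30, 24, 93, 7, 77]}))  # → [7, 24, 30, 42, 77, 93]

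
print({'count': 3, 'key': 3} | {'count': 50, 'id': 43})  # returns {'count': 50, 'key': 3, 'id': 43}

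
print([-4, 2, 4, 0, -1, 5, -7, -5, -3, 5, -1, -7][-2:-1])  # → [-1]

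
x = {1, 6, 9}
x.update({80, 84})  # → {1, 6, 9, 80, 84}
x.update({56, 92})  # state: {1, 6, 9, 56, 80, 84, 92}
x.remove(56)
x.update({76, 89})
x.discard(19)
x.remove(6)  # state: {1, 9, 76, 80, 84, 89, 92}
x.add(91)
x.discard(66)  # {1, 9, 76, 80, 84, 89, 91, 92}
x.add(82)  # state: {1, 9, 76, 80, 82, 84, 89, 91, 92}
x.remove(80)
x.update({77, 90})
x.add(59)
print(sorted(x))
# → [1, 9, 59, 76, 77, 82, 84, 89, 90, 91, 92]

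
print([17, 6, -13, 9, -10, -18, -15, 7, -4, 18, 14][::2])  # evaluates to [17, -13, -10, -15, -4, 14]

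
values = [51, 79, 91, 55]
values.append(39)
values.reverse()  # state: [39, 55, 91, 79, 51]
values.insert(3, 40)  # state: [39, 55, 91, 40, 79, 51]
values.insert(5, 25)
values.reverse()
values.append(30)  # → [51, 25, 79, 40, 91, 55, 39, 30]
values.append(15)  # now [51, 25, 79, 40, 91, 55, 39, 30, 15]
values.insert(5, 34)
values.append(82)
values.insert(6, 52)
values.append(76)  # [51, 25, 79, 40, 91, 34, 52, 55, 39, 30, 15, 82, 76]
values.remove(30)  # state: [51, 25, 79, 40, 91, 34, 52, 55, 39, 15, 82, 76]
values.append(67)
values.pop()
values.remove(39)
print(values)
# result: [51, 25, 79, 40, 91, 34, 52, 55, 15, 82, 76]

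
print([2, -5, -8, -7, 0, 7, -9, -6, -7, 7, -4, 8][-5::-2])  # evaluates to [-6, 7, -7, -5]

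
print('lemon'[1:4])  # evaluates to emo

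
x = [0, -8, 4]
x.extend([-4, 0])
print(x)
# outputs [0, -8, 4, -4, 0]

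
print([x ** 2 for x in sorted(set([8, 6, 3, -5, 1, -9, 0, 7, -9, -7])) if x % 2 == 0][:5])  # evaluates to [0, 36, 64]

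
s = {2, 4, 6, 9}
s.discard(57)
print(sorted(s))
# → [2, 4, 6, 9]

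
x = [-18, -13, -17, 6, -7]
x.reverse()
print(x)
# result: [-7, 6, -17, -13, -18]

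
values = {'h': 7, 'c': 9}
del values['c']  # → {'h': 7}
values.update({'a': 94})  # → {'h': 7, 'a': 94}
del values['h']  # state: {'a': 94}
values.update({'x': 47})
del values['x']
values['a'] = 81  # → {'a': 81}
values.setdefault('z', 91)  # 91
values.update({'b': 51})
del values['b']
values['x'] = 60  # {'a': 81, 'z': 91, 'x': 60}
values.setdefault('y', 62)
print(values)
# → {'a': 81, 'z': 91, 'x': 60, 'y': 62}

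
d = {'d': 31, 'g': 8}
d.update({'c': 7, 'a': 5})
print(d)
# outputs {'d': 31, 'g': 8, 'c': 7, 'a': 5}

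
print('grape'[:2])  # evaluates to gr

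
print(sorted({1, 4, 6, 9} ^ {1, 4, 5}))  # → [5, 6, 9]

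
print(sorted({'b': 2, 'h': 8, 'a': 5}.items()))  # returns [('a', 5), ('b', 2), ('h', 8)]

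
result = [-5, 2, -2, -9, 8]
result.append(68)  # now [-5, 2, -2, -9, 8, 68]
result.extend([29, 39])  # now [-5, 2, -2, -9, 8, 68, 29, 39]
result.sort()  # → [-9, -5, -2, 2, 8, 29, 39, 68]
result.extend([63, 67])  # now [-9, -5, -2, 2, 8, 29, 39, 68, 63, 67]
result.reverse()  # [67, 63, 68, 39, 29, 8, 2, -2, -5, -9]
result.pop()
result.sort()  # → [-5, -2, 2, 8, 29, 39, 63, 67, 68]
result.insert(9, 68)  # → [-5, -2, 2, 8, 29, 39, 63, 67, 68, 68]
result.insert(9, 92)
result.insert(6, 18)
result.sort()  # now [-5, -2, 2, 8, 18, 29, 39, 63, 67, 68, 68, 92]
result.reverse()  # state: [92, 68, 68, 67, 63, 39, 29, 18, 8, 2, -2, -5]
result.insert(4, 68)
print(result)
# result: [92, 68, 68, 67, 68, 63, 39, 29, 18, 8, 2, -2, -5]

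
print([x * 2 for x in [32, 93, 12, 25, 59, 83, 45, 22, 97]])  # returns [64, 186, 24, 50, 118, 166, 90, 44, 194]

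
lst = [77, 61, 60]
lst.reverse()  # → [60, 61, 77]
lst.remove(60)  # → [61, 77]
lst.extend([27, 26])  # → [61, 77, 27, 26]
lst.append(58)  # [61, 77, 27, 26, 58]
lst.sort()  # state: [26, 27, 58, 61, 77]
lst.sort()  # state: [26, 27, 58, 61, 77]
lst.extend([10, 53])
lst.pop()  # 53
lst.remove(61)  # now [26, 27, 58, 77, 10]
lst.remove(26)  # [27, 58, 77, 10]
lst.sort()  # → [10, 27, 58, 77]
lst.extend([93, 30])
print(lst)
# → [10, 27, 58, 77, 93, 30]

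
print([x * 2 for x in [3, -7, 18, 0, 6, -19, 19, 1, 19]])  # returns [6, -14, 36, 0, 12, -38, 38, 2, 38]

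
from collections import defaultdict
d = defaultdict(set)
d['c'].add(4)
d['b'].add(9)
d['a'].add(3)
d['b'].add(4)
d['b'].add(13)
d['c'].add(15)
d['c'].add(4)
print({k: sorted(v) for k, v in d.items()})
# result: {'c': [4, 15], 'b': [4, 9, 13], 'a': [3]}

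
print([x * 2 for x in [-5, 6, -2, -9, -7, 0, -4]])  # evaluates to [-10, 12, -4, -18, -14, 0, -8]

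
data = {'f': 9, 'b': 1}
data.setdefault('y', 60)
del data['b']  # {'f': 9, 'y': 60}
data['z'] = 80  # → {'f': 9, 'y': 60, 'z': 80}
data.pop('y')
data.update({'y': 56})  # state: {'f': 9, 'z': 80, 'y': 56}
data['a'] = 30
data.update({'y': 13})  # {'f': 9, 'z': 80, 'y': 13, 'a': 30}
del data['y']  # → {'f': 9, 'z': 80, 'a': 30}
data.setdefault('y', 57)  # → 57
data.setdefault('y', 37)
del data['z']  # {'f': 9, 'a': 30, 'y': 57}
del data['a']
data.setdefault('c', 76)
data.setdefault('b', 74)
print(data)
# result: {'f': 9, 'y': 57, 'c': 76, 'b': 74}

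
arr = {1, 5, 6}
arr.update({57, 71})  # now {1, 5, 6, 57, 71}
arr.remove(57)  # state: {1, 5, 6, 71}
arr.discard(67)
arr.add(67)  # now {1, 5, 6, 67, 71}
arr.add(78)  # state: {1, 5, 6, 67, 71, 78}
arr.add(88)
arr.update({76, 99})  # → {1, 5, 6, 67, 71, 76, 78, 88, 99}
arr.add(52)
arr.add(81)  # {1, 5, 6, 52, 67, 71, 76, 78, 81, 88, 99}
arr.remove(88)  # {1, 5, 6, 52, 67, 71, 76, 78, 81, 99}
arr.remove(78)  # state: {1, 5, 6, 52, 67, 71, 76, 81, 99}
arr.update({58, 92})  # {1, 5, 6, 52, 58, 67, 71, 76, 81, 92, 99}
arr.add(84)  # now {1, 5, 6, 52, 58, 67, 71, 76, 81, 84, 92, 99}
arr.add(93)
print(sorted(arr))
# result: [1, 5, 6, 52, 58, 67, 71, 76, 81, 84, 92, 93, 99]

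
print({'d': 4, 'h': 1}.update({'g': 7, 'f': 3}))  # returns None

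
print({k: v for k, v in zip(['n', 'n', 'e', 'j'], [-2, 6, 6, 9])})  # {'n': 6, 'e': 6, 'j': 9}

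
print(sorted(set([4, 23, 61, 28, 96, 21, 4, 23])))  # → [4, 21, 23, 28, 61, 96]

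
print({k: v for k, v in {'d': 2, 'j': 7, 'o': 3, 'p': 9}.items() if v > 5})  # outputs {'j': 7, 'p': 9}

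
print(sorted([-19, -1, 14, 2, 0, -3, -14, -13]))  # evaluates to [-19, -14, -13, -3, -1, 0, 2, 14]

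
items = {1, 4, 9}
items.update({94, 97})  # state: {1, 4, 9, 94, 97}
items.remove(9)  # {1, 4, 94, 97}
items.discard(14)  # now {1, 4, 94, 97}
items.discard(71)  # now {1, 4, 94, 97}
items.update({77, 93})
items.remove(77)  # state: {1, 4, 93, 94, 97}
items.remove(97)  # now {1, 4, 93, 94}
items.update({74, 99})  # {1, 4, 74, 93, 94, 99}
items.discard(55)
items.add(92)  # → {1, 4, 74, 92, 93, 94, 99}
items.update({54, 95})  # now {1, 4, 54, 74, 92, 93, 94, 95, 99}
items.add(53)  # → {1, 4, 53, 54, 74, 92, 93, 94, 95, 99}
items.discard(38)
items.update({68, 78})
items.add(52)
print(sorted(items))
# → [1, 4, 52, 53, 54, 68, 74, 78, 92, 93, 94, 95, 99]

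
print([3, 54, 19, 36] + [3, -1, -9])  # [3, 54, 19, 36, 3, -1, -9]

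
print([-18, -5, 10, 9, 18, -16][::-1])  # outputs [-16, 18, 9, 10, -5, -18]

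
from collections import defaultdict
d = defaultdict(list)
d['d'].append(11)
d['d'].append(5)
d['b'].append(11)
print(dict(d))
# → {'d': [11, 5], 'b': [11]}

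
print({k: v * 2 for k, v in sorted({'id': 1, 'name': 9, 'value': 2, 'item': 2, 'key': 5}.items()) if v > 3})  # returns {'key': 10, 'name': 18}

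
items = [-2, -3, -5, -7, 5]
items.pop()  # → 5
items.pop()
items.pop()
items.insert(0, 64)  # [64, -2, -3]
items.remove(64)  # [-2, -3]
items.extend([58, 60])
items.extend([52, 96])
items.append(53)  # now [-2, -3, 58, 60, 52, 96, 53]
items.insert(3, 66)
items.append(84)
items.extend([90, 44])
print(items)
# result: [-2, -3, 58, 66, 60, 52, 96, 53, 84, 90, 44]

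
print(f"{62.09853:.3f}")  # 62.099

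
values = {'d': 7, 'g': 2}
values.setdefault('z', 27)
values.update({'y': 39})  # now {'d': 7, 'g': 2, 'z': 27, 'y': 39}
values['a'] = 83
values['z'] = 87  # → {'d': 7, 'g': 2, 'z': 87, 'y': 39, 'a': 83}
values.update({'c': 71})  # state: {'d': 7, 'g': 2, 'z': 87, 'y': 39, 'a': 83, 'c': 71}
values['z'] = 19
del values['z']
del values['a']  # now {'d': 7, 'g': 2, 'y': 39, 'c': 71}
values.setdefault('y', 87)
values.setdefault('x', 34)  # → 34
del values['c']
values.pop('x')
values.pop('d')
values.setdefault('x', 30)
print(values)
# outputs {'g': 2, 'y': 39, 'x': 30}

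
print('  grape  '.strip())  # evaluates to grape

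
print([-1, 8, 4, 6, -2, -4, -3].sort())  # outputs None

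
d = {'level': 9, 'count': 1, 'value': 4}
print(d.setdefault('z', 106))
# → 106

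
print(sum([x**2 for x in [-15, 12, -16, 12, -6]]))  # 805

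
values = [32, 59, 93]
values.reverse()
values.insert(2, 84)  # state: [93, 59, 84, 32]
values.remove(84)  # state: [93, 59, 32]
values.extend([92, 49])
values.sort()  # [32, 49, 59, 92, 93]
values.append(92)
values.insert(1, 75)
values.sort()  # [32, 49, 59, 75, 92, 92, 93]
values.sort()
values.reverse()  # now [93, 92, 92, 75, 59, 49, 32]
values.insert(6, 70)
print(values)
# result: [93, 92, 92, 75, 59, 49, 70, 32]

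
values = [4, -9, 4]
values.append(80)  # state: [4, -9, 4, 80]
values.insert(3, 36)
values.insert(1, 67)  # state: [4, 67, -9, 4, 36, 80]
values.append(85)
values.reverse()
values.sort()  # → [-9, 4, 4, 36, 67, 80, 85]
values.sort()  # [-9, 4, 4, 36, 67, 80, 85]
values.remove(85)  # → [-9, 4, 4, 36, 67, 80]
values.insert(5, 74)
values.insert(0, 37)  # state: [37, -9, 4, 4, 36, 67, 74, 80]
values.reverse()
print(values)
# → [80, 74, 67, 36, 4, 4, -9, 37]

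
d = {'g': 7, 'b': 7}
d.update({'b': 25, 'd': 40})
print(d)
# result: {'g': 7, 'b': 25, 'd': 40}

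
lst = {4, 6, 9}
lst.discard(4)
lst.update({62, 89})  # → {6, 9, 62, 89}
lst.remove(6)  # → {9, 62, 89}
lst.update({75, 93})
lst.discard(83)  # {9, 62, 75, 89, 93}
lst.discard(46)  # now {9, 62, 75, 89, 93}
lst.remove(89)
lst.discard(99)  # {9, 62, 75, 93}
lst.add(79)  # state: {9, 62, 75, 79, 93}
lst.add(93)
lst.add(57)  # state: {9, 57, 62, 75, 79, 93}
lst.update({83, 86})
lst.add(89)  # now {9, 57, 62, 75, 79, 83, 86, 89, 93}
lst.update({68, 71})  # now {9, 57, 62, 68, 71, 75, 79, 83, 86, 89, 93}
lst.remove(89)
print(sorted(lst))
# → [9, 57, 62, 68, 71, 75, 79, 83, 86, 93]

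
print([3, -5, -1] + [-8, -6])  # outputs [3, -5, -1, -8, -6]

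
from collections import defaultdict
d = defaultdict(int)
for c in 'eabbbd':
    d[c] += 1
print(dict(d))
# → {'e': 1, 'a': 1, 'b': 3, 'd': 1}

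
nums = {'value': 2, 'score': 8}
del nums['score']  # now {'value': 2}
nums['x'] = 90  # {'value': 2, 'x': 90}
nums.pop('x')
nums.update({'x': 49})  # {'value': 2, 'x': 49}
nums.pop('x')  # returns 49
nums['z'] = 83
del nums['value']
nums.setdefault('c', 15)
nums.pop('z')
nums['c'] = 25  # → {'c': 25}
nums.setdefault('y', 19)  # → 19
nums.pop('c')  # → 25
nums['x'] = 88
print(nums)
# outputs {'y': 19, 'x': 88}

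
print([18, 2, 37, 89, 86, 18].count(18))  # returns 2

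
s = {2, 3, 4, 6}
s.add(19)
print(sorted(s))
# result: [2, 3, 4, 6, 19]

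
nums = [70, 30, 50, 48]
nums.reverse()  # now [48, 50, 30, 70]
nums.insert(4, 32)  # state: [48, 50, 30, 70, 32]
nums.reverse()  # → [32, 70, 30, 50, 48]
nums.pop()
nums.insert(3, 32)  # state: [32, 70, 30, 32, 50]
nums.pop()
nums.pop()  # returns 32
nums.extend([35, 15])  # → [32, 70, 30, 35, 15]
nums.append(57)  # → [32, 70, 30, 35, 15, 57]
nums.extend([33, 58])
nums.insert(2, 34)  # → [32, 70, 34, 30, 35, 15, 57, 33, 58]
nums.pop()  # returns 58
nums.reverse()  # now [33, 57, 15, 35, 30, 34, 70, 32]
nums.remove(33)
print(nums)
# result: [57, 15, 35, 30, 34, 70, 32]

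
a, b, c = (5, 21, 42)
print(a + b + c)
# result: 68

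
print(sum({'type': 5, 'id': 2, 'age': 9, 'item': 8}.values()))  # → 24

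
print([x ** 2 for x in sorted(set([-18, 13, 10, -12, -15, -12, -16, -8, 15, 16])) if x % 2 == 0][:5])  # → [324, 256, 144, 64, 100]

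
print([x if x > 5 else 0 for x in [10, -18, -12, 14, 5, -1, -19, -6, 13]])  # [10, 0, 0, 14, 0, 0, 0, 0, 13]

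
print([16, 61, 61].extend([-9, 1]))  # None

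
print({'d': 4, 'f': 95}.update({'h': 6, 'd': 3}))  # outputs None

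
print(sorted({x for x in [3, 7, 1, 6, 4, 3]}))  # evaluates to [1, 3, 4, 6, 7]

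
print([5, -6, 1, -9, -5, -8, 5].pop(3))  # -9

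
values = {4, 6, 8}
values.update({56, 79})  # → {4, 6, 8, 56, 79}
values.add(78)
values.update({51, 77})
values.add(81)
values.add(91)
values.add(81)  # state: {4, 6, 8, 51, 56, 77, 78, 79, 81, 91}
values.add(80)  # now {4, 6, 8, 51, 56, 77, 78, 79, 80, 81, 91}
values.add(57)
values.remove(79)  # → {4, 6, 8, 51, 56, 57, 77, 78, 80, 81, 91}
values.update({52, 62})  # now {4, 6, 8, 51, 52, 56, 57, 62, 77, 78, 80, 81, 91}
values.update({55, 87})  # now {4, 6, 8, 51, 52, 55, 56, 57, 62, 77, 78, 80, 81, 87, 91}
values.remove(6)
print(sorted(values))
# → [4, 8, 51, 52, 55, 56, 57, 62, 77, 78, 80, 81, 87, 91]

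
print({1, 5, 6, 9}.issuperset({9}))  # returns True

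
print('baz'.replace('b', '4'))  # 4az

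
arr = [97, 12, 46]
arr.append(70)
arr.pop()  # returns 70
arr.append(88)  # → [97, 12, 46, 88]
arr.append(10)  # [97, 12, 46, 88, 10]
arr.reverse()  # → [10, 88, 46, 12, 97]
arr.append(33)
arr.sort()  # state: [10, 12, 33, 46, 88, 97]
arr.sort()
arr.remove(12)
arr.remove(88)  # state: [10, 33, 46, 97]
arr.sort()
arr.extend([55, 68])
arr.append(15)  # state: [10, 33, 46, 97, 55, 68, 15]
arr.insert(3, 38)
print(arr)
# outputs [10, 33, 46, 38, 97, 55, 68, 15]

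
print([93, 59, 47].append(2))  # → None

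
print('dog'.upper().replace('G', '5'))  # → DO5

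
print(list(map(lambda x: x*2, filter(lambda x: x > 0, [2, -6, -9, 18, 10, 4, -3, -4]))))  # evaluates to [4, 36, 20, 8]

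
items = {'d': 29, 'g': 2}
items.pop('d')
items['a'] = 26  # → {'g': 2, 'a': 26}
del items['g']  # {'a': 26}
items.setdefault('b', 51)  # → 51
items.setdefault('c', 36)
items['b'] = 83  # {'a': 26, 'b': 83, 'c': 36}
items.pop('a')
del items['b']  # {'c': 36}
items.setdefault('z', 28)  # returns 28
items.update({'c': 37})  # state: {'c': 37, 'z': 28}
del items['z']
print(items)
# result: {'c': 37}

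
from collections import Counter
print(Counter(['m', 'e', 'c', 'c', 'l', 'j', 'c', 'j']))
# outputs Counter({'c': 3, 'j': 2, 'm': 1, 'e': 1, 'l': 1})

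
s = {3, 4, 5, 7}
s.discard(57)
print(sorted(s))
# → [3, 4, 5, 7]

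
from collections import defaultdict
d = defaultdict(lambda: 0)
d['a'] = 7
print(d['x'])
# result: 0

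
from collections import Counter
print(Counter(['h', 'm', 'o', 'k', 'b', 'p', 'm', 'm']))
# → Counter({'m': 3, 'h': 1, 'o': 1, 'k': 1, 'b': 1, 'p': 1})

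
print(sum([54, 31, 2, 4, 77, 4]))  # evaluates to 172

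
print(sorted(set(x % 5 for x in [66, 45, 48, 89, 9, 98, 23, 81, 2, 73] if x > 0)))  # [0, 1, 2, 3, 4]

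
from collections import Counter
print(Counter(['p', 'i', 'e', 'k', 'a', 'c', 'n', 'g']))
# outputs Counter({'p': 1, 'i': 1, 'e': 1, 'k': 1, 'a': 1, 'c': 1, 'n': 1, 'g': 1})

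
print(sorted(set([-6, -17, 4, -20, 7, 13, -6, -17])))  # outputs [-20, -17, -6, 4, 7, 13]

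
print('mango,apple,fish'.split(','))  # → ['mango', 'apple', 'fish']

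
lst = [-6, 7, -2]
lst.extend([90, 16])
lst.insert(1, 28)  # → [-6, 28, 7, -2, 90, 16]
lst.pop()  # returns 16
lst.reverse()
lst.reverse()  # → [-6, 28, 7, -2, 90]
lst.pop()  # 90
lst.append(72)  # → [-6, 28, 7, -2, 72]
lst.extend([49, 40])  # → [-6, 28, 7, -2, 72, 49, 40]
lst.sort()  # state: [-6, -2, 7, 28, 40, 49, 72]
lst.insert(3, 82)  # [-6, -2, 7, 82, 28, 40, 49, 72]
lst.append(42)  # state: [-6, -2, 7, 82, 28, 40, 49, 72, 42]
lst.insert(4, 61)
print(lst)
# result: [-6, -2, 7, 82, 61, 28, 40, 49, 72, 42]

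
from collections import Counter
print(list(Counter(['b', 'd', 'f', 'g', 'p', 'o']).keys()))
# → ['b', 'd', 'f', 'g', 'p', 'o']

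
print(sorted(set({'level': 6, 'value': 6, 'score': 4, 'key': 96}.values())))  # [4, 6, 96]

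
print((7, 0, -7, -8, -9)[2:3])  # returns (-7,)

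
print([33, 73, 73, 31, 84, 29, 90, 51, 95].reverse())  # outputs None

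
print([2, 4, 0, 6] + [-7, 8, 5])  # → [2, 4, 0, 6, -7, 8, 5]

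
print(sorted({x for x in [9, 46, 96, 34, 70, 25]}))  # [9, 25, 34, 46, 70, 96]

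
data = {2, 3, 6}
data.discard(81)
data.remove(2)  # {3, 6}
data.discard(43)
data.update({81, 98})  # {3, 6, 81, 98}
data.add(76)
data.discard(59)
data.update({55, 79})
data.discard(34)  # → {3, 6, 55, 76, 79, 81, 98}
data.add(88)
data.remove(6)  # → {3, 55, 76, 79, 81, 88, 98}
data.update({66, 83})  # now {3, 55, 66, 76, 79, 81, 83, 88, 98}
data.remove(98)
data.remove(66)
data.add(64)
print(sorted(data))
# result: [3, 55, 64, 76, 79, 81, 83, 88]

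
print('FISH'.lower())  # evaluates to fish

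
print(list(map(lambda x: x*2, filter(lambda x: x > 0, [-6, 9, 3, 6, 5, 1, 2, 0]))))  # [18, 6, 12, 10, 2, 4]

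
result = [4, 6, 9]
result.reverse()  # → [9, 6, 4]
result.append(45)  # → [9, 6, 4, 45]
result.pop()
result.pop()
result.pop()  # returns 6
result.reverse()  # [9]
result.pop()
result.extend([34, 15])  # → [34, 15]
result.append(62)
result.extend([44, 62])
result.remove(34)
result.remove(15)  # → [62, 44, 62]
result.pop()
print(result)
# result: [62, 44]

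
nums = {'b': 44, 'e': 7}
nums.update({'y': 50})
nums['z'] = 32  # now {'b': 44, 'e': 7, 'y': 50, 'z': 32}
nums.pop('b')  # 44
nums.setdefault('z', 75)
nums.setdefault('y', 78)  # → 50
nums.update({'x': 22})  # {'e': 7, 'y': 50, 'z': 32, 'x': 22}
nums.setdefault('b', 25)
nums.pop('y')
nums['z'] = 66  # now {'e': 7, 'z': 66, 'x': 22, 'b': 25}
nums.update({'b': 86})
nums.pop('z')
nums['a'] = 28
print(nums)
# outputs {'e': 7, 'x': 22, 'b': 86, 'a': 28}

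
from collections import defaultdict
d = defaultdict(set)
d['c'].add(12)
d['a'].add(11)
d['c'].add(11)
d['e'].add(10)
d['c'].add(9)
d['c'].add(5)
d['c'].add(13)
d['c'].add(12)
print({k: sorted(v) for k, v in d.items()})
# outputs {'c': [5, 9, 11, 12, 13], 'a': [11], 'e': [10]}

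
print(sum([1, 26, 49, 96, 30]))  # 202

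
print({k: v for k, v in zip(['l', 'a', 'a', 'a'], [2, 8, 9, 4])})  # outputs {'l': 2, 'a': 4}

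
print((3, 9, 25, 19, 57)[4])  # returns 57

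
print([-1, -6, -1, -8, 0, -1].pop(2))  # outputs -1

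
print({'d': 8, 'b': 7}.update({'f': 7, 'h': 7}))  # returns None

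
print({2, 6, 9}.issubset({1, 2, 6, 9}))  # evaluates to True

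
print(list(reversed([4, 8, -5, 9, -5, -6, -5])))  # [-5, -6, -5, 9, -5, 8, 4]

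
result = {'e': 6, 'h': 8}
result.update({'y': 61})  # {'e': 6, 'h': 8, 'y': 61}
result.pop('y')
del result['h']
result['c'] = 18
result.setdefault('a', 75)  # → 75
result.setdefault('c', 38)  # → 18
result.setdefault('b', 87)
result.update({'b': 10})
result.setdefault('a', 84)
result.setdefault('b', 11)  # 10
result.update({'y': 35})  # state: {'e': 6, 'c': 18, 'a': 75, 'b': 10, 'y': 35}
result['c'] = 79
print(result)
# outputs {'e': 6, 'c': 79, 'a': 75, 'b': 10, 'y': 35}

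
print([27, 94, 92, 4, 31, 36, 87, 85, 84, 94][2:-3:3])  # [92, 36]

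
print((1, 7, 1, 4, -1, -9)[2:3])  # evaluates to (1,)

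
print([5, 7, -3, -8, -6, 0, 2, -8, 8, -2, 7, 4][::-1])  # [4, 7, -2, 8, -8, 2, 0, -6, -8, -3, 7, 5]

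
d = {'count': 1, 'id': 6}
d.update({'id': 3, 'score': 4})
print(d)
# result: {'count': 1, 'id': 3, 'score': 4}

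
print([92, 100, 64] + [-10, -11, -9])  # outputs [92, 100, 64, -10, -11, -9]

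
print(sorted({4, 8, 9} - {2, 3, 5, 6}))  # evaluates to [4, 8, 9]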